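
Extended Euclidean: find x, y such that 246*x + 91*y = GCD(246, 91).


Tabular extended Euclidean (each row: r = 246*s + 91*t):
r=246, s=1, t=0
r=91, s=0, t=1
q=2: r=64, s=1, t=-2   [246*(1) + 91*(-2) = 64]
q=1: r=27, s=-1, t=3   [246*(-1) + 91*(3) = 27]
q=2: r=10, s=3, t=-8   [246*(3) + 91*(-8) = 10]
q=2: r=7, s=-7, t=19   [246*(-7) + 91*(19) = 7]
q=1: r=3, s=10, t=-27   [246*(10) + 91*(-27) = 3]
q=2: r=1, s=-27, t=73   [246*(-27) + 91*(73) = 1]
q=3: r=0, s=91, t=-246   [246*(91) + 91*(-246) = 0]
GCD = 1; from the row with r=1: x=-27, y=73
Check: 246*(-27) + 91*(73) = -6642 + 6643 = 1

GCD = 1, x = -27, y = 73


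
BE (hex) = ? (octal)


BE (base 16) = 190 (decimal)
190 (decimal) = 276 (base 8)


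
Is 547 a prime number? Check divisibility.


Check divisors up to sqrt(547) = 23.3880
No divisors found.
547 is prime.

Yes, 547 is prime


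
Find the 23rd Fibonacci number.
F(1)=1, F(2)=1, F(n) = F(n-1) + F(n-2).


Sequence: 1, 1, 2, 3, 5, 8, 13, 21, 34, 55, 89, 144, 233, 377, 610, 987, 1597, 2584, 4181, 6765, 10946, 17711, 28657
F(23) = 28657


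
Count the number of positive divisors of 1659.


1659 = 3^1 × 7^1 × 79^1
d(1659) = (1+1) × (1+1) × (1+1) = 8

8 divisors


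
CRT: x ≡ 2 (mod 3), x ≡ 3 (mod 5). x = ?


M = 3*5 = 15
M1 = M/3 = 5, M2 = M/5 = 3
M1^(-1) mod 3 = 2, M2^(-1) mod 5 = 2
x = 2*5*2 + 3*3*2 = 38
38 mod 15 = 8
Check: 8 mod 3 = 2 ✓, 8 mod 5 = 3 ✓

x ≡ 8 (mod 15)


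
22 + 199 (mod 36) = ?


22 + 199 = 221
221 mod 36 = 5


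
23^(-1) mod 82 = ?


Use the extended Euclidean algorithm on (82, 23); each row r = 82*s + 23*t:
r=82, s=1, t=0
r=23, s=0, t=1
q=3: r=13, s=1, t=-3   [82*(1) + 23*(-3) = 13]
q=1: r=10, s=-1, t=4   [82*(-1) + 23*(4) = 10]
q=1: r=3, s=2, t=-7   [82*(2) + 23*(-7) = 3]
q=3: r=1, s=-7, t=25   [82*(-7) + 23*(25) = 1]
q=3: r=0, s=23, t=-82   [82*(23) + 23*(-82) = 0]
GCD = 1 with t = 25, so 23*(25) ≡ 1 (mod 82)
Inverse = 25 mod 82 = 25
Check: 23 * 25 = 575 ≡ 1 (mod 82)

23^(-1) ≡ 25 (mod 82)


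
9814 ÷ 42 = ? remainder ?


9814 = 42 * 233 + 28
Check: 9786 + 28 = 9814

q = 233, r = 28


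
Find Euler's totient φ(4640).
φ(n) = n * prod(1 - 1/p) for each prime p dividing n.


4640 = 2^5 × 5 × 29
Prime factors: 2, 5, 29
φ(4640) = 4640 × (1-1/2) × (1-1/5) × (1-1/29)
= 4640 × 1/2 × 4/5 × 28/29 = 1792

φ(4640) = 1792


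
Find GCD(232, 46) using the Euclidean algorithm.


232 = 5 * 46 + 2
46 = 23 * 2 + 0
GCD = 2


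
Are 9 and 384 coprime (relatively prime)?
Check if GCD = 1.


Euclidean algorithm:
384 = 42 * 9 + 6
9 = 1 * 6 + 3
6 = 2 * 3 + 0
GCD(9, 384) = 3

No, not coprime (GCD = 3)


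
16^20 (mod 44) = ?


16^1 mod 44 = 16
16^2 mod 44 = 36
16^3 mod 44 = 4
16^4 mod 44 = 20
16^5 mod 44 = 12
16^6 mod 44 = 16
16^7 mod 44 = 36
16^8 mod 44 = 4
16^9 mod 44 = 20
16^10 mod 44 = 12
16^11 mod 44 = 16
16^12 mod 44 = 36
16^13 mod 44 = 4
16^14 mod 44 = 20
16^15 mod 44 = 12
16^16 mod 44 = 16
16^17 mod 44 = 36
16^18 mod 44 = 4
16^19 mod 44 = 20
16^20 mod 44 = 12


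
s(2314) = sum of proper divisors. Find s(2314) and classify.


Proper divisors: 1, 2, 13, 26, 89, 178, 1157
Sum = 1 + 2 + 13 + 26 + 89 + 178 + 1157 = 1466
1466 < 2314 → deficient

s(2314) = 1466 (deficient)


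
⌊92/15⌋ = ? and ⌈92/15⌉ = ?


92/15 = 6.1333
floor = 6
ceil = 7

floor = 6, ceil = 7


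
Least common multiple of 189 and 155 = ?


GCD(189, 155) = 1
LCM = 189*155/1 = 29295/1 = 29295

LCM = 29295


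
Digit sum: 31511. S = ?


3 + 1 + 5 + 1 + 1 = 11


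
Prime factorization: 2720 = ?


2720 / 2 = 1360
1360 / 2 = 680
680 / 2 = 340
340 / 2 = 170
170 / 2 = 85
85 / 5 = 17
17 / 17 = 1
2720 = 2^5 × 5 × 17


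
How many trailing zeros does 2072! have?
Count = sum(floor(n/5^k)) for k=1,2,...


floor(2072/5) = 414
floor(2072/25) = 82
floor(2072/125) = 16
floor(2072/625) = 3
Total = 515

515 trailing zeros


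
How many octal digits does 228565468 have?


228565468 in base 8 = 1547720734
Number of digits = 10

10 digits (base 8)


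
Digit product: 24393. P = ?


2 × 4 × 3 × 9 × 3 = 648


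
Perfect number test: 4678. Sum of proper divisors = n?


Proper divisors of 4678: 1, 2, 2339
Sum = 1 + 2 + 2339 = 2342

No, 4678 is not perfect (2342 ≠ 4678)


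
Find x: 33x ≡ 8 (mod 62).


GCD(33, 62) = 1, unique solution
a^(-1) mod 62 = 47
x = 47 * 8 mod 62 = 4

x ≡ 4 (mod 62)


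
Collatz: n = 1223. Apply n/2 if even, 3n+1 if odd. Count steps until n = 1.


1223 → 3670 → 1835 → 5506 → 2753 → 8260 → 4130 → 2065 → 6196 → 3098 → 1549 → 4648 → 2324 → 1162 → 581 → 1744 → 872 → 436 → 218 → 109 → 328 → 164 → 82 → 41 → 124 → 62 → 31 → 94 → 47 → 142 → 71 → 214 → 107 → 322 → 161 → 484 → 242 → 121 → 364 → 182 → 91 → 274 → 137 → 412 → 206 → 103 → 310 → 155 → 466 → 233 → 700 → 350 → 175 → 526 → 263 → 790 → 395 → 1186 → 593 → 1780 → 890 → 445 → 1336 → 668 → 334 → 167 → 502 → 251 → 754 → 377 → 1132 → 566 → 283 → 850 → 425 → 1276 → 638 → 319 → 958 → 479 → 1438 → 719 → 2158 → 1079 → 3238 → 1619 → 4858 → 2429 → 7288 → 3644 → 1822 → 911 → 2734 → 1367 → 4102 → 2051 → 6154 → 3077 → 9232 → 4616 → 2308 → 1154 → 577 → 1732 → 866 → 433 → 1300 → 650 → 325 → 976 → 488 → 244 → 122 → 61 → 184 → 92 → 46 → 23 → 70 → 35 → 106 → 53 → 160 → 80 → 40 → 20 → 10 → 5 → 16 → 8 → 4 → 2 → 1
Total steps = 132

132 steps


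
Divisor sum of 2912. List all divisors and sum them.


Divisors of 2912: 1, 2, 4, 7, 8, 13, 14, 16, 26, 28, 32, 52, 56, 91, 104, 112, 182, 208, 224, 364, 416, 728, 1456, 2912
Sum = 1 + 2 + 4 + 7 + 8 + 13 + 14 + 16 + 26 + 28 + 32 + 52 + 56 + 91 + 104 + 112 + 182 + 208 + 224 + 364 + 416 + 728 + 1456 + 2912 = 7056

σ(2912) = 7056


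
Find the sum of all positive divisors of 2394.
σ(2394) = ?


Divisors of 2394: 1, 2, 3, 6, 7, 9, 14, 18, 19, 21, 38, 42, 57, 63, 114, 126, 133, 171, 266, 342, 399, 798, 1197, 2394
Sum = 1 + 2 + 3 + 6 + 7 + 9 + 14 + 18 + 19 + 21 + 38 + 42 + 57 + 63 + 114 + 126 + 133 + 171 + 266 + 342 + 399 + 798 + 1197 + 2394 = 6240

σ(2394) = 6240


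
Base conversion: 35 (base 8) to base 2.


35 (base 8) = 29 (decimal)
29 (decimal) = 11101 (base 2)


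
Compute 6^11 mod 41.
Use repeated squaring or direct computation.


6^1 mod 41 = 6
6^2 mod 41 = 36
6^3 mod 41 = 11
6^4 mod 41 = 25
6^5 mod 41 = 27
6^6 mod 41 = 39
6^7 mod 41 = 29
6^8 mod 41 = 10
6^9 mod 41 = 19
6^10 mod 41 = 32
6^11 mod 41 = 28


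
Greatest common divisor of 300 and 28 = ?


300 = 10 * 28 + 20
28 = 1 * 20 + 8
20 = 2 * 8 + 4
8 = 2 * 4 + 0
GCD = 4


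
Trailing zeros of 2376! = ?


floor(2376/5) = 475
floor(2376/25) = 95
floor(2376/125) = 19
floor(2376/625) = 3
Total = 592

592 trailing zeros


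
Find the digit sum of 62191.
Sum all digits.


6 + 2 + 1 + 9 + 1 = 19


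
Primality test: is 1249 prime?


Check divisors up to sqrt(1249) = 35.3412
No divisors found.
1249 is prime.

Yes, 1249 is prime


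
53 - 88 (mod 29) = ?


53 - 88 = -35
-35 mod 29 = 23


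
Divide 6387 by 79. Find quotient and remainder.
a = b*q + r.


6387 = 79 * 80 + 67
Check: 6320 + 67 = 6387

q = 80, r = 67


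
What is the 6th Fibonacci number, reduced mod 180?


F(k) mod 180 for k=1..6:
1, 1, 2, 3, 5, 8
F(6) mod 180 = 8


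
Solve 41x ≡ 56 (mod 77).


GCD(41, 77) = 1, unique solution
a^(-1) mod 77 = 62
x = 62 * 56 mod 77 = 7

x ≡ 7 (mod 77)


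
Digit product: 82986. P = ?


8 × 2 × 9 × 8 × 6 = 6912


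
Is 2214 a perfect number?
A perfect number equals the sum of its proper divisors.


Proper divisors of 2214: 1, 2, 3, 6, 9, 18, 27, 41, 54, 82, 123, 246, 369, 738, 1107
Sum = 1 + 2 + 3 + 6 + 9 + 18 + 27 + 41 + 54 + 82 + 123 + 246 + 369 + 738 + 1107 = 2826

No, 2214 is not perfect (2826 ≠ 2214)


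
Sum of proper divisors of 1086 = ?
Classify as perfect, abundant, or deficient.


Proper divisors: 1, 2, 3, 6, 181, 362, 543
Sum = 1 + 2 + 3 + 6 + 181 + 362 + 543 = 1098
1098 > 1086 → abundant

s(1086) = 1098 (abundant)


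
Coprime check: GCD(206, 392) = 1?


Euclidean algorithm:
392 = 1 * 206 + 186
206 = 1 * 186 + 20
186 = 9 * 20 + 6
20 = 3 * 6 + 2
6 = 3 * 2 + 0
GCD(206, 392) = 2

No, not coprime (GCD = 2)


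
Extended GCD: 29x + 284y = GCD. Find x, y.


Tabular extended Euclidean (each row: r = 29*s + 284*t):
r=29, s=1, t=0
r=284, s=0, t=1
q=0: r=29, s=1, t=0   [29*(1) + 284*(0) = 29]
q=9: r=23, s=-9, t=1   [29*(-9) + 284*(1) = 23]
q=1: r=6, s=10, t=-1   [29*(10) + 284*(-1) = 6]
q=3: r=5, s=-39, t=4   [29*(-39) + 284*(4) = 5]
q=1: r=1, s=49, t=-5   [29*(49) + 284*(-5) = 1]
q=5: r=0, s=-284, t=29   [29*(-284) + 284*(29) = 0]
GCD = 1; from the row with r=1: x=49, y=-5
Check: 29*(49) + 284*(-5) = 1421 - 1420 = 1

GCD = 1, x = 49, y = -5


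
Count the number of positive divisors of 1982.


1982 = 2^1 × 991^1
d(1982) = (1+1) × (1+1) = 4

4 divisors


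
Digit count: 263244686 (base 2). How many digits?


263244686 in base 2 = 1111101100001100101110001110
Number of digits = 28

28 digits (base 2)


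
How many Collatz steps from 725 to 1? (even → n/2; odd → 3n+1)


725 → 2176 → 1088 → 544 → 272 → 136 → 68 → 34 → 17 → 52 → 26 → 13 → 40 → 20 → 10 → 5 → 16 → 8 → 4 → 2 → 1
Total steps = 20

20 steps


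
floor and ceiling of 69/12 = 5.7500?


69/12 = 5.7500
floor = 5
ceil = 6

floor = 5, ceil = 6


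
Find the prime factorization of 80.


80 / 2 = 40
40 / 2 = 20
20 / 2 = 10
10 / 2 = 5
5 / 5 = 1
80 = 2^4 × 5


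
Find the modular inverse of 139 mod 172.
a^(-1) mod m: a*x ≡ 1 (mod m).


Use the extended Euclidean algorithm on (172, 139); each row r = 172*s + 139*t:
r=172, s=1, t=0
r=139, s=0, t=1
q=1: r=33, s=1, t=-1   [172*(1) + 139*(-1) = 33]
q=4: r=7, s=-4, t=5   [172*(-4) + 139*(5) = 7]
q=4: r=5, s=17, t=-21   [172*(17) + 139*(-21) = 5]
q=1: r=2, s=-21, t=26   [172*(-21) + 139*(26) = 2]
q=2: r=1, s=59, t=-73   [172*(59) + 139*(-73) = 1]
q=2: r=0, s=-139, t=172   [172*(-139) + 139*(172) = 0]
GCD = 1 with t = -73, so 139*(-73) ≡ 1 (mod 172)
Inverse = -73 mod 172 = 99
Check: 139 * 99 = 13761 ≡ 1 (mod 172)

139^(-1) ≡ 99 (mod 172)


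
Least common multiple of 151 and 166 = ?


GCD(151, 166) = 1
LCM = 151*166/1 = 25066/1 = 25066

LCM = 25066


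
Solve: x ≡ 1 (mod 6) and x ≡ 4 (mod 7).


M = 6*7 = 42
M1 = M/6 = 7, M2 = M/7 = 6
M1^(-1) mod 6 = 1, M2^(-1) mod 7 = 6
x = 1*7*1 + 4*6*6 = 151
151 mod 42 = 25
Check: 25 mod 6 = 1 ✓, 25 mod 7 = 4 ✓

x ≡ 25 (mod 42)


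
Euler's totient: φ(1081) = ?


1081 = 23 × 47
Prime factors: 23, 47
φ(1081) = 1081 × (1-1/23) × (1-1/47)
= 1081 × 22/23 × 46/47 = 1012

φ(1081) = 1012


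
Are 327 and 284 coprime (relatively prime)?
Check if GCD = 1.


Euclidean algorithm:
327 = 1 * 284 + 43
284 = 6 * 43 + 26
43 = 1 * 26 + 17
26 = 1 * 17 + 9
17 = 1 * 9 + 8
9 = 1 * 8 + 1
8 = 8 * 1 + 0
GCD(327, 284) = 1

Yes, coprime (GCD = 1)


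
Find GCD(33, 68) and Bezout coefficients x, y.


Tabular extended Euclidean (each row: r = 33*s + 68*t):
r=33, s=1, t=0
r=68, s=0, t=1
q=0: r=33, s=1, t=0   [33*(1) + 68*(0) = 33]
q=2: r=2, s=-2, t=1   [33*(-2) + 68*(1) = 2]
q=16: r=1, s=33, t=-16   [33*(33) + 68*(-16) = 1]
q=2: r=0, s=-68, t=33   [33*(-68) + 68*(33) = 0]
GCD = 1; from the row with r=1: x=33, y=-16
Check: 33*(33) + 68*(-16) = 1089 - 1088 = 1

GCD = 1, x = 33, y = -16


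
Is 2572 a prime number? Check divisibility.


2572 / 2 = 1286 (exact division)
2572 is NOT prime.

No, 2572 is not prime


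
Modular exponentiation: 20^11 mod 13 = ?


20^1 mod 13 = 7
20^2 mod 13 = 10
20^3 mod 13 = 5
20^4 mod 13 = 9
20^5 mod 13 = 11
20^6 mod 13 = 12
20^7 mod 13 = 6
20^8 mod 13 = 3
20^9 mod 13 = 8
20^10 mod 13 = 4
20^11 mod 13 = 2


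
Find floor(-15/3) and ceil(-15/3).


-15/3 = -5.0000
floor = -5
ceil = -5

floor = -5, ceil = -5


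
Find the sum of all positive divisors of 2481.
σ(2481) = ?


Divisors of 2481: 1, 3, 827, 2481
Sum = 1 + 3 + 827 + 2481 = 3312

σ(2481) = 3312


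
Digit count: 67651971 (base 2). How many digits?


67651971 in base 2 = 100000010000100100110000011
Number of digits = 27

27 digits (base 2)


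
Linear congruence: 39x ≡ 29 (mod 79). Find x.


GCD(39, 79) = 1, unique solution
a^(-1) mod 79 = 77
x = 77 * 29 mod 79 = 21

x ≡ 21 (mod 79)


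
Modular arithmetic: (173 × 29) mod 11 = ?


173 × 29 = 5017
5017 mod 11 = 1


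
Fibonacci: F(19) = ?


Sequence: 1, 1, 2, 3, 5, 8, 13, 21, 34, 55, 89, 144, 233, 377, 610, 987, 1597, 2584, 4181
F(19) = 4181


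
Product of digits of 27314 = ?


2 × 7 × 3 × 1 × 4 = 168


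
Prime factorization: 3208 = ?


3208 / 2 = 1604
1604 / 2 = 802
802 / 2 = 401
401 / 401 = 1
3208 = 2^3 × 401


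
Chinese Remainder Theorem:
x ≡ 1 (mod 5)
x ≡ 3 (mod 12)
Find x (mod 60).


M = 5*12 = 60
M1 = M/5 = 12, M2 = M/12 = 5
M1^(-1) mod 5 = 3, M2^(-1) mod 12 = 5
x = 1*12*3 + 3*5*5 = 111
111 mod 60 = 51
Check: 51 mod 5 = 1 ✓, 51 mod 12 = 3 ✓

x ≡ 51 (mod 60)


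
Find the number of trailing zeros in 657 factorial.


floor(657/5) = 131
floor(657/25) = 26
floor(657/125) = 5
floor(657/625) = 1
Total = 163

163 trailing zeros


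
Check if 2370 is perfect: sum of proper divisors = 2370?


Proper divisors of 2370: 1, 2, 3, 5, 6, 10, 15, 30, 79, 158, 237, 395, 474, 790, 1185
Sum = 1 + 2 + 3 + 5 + 6 + 10 + 15 + 30 + 79 + 158 + 237 + 395 + 474 + 790 + 1185 = 3390

No, 2370 is not perfect (3390 ≠ 2370)


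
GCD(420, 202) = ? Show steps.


420 = 2 * 202 + 16
202 = 12 * 16 + 10
16 = 1 * 10 + 6
10 = 1 * 6 + 4
6 = 1 * 4 + 2
4 = 2 * 2 + 0
GCD = 2


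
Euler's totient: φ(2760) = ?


2760 = 2^3 × 3 × 5 × 23
Prime factors: 2, 3, 5, 23
φ(2760) = 2760 × (1-1/2) × (1-1/3) × (1-1/5) × (1-1/23)
= 2760 × 1/2 × 2/3 × 4/5 × 22/23 = 704

φ(2760) = 704


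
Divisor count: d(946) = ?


946 = 2^1 × 11^1 × 43^1
d(946) = (1+1) × (1+1) × (1+1) = 8

8 divisors


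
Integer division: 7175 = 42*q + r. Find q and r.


7175 = 42 * 170 + 35
Check: 7140 + 35 = 7175

q = 170, r = 35


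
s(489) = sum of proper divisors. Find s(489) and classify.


Proper divisors: 1, 3, 163
Sum = 1 + 3 + 163 = 167
167 < 489 → deficient

s(489) = 167 (deficient)


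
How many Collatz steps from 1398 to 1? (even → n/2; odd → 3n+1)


1398 → 699 → 2098 → 1049 → 3148 → 1574 → 787 → 2362 → 1181 → 3544 → 1772 → 886 → 443 → 1330 → 665 → 1996 → 998 → 499 → 1498 → 749 → 2248 → 1124 → 562 → 281 → 844 → 422 → 211 → 634 → 317 → 952 → 476 → 238 → 119 → 358 → 179 → 538 → 269 → 808 → 404 → 202 → 101 → 304 → 152 → 76 → 38 → 19 → 58 → 29 → 88 → 44 → 22 → 11 → 34 → 17 → 52 → 26 → 13 → 40 → 20 → 10 → 5 → 16 → 8 → 4 → 2 → 1
Total steps = 65

65 steps


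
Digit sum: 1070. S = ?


1 + 0 + 7 + 0 = 8


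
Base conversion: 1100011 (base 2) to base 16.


1100011 (base 2) = 99 (decimal)
99 (decimal) = 63 (base 16)


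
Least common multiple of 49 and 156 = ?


GCD(49, 156) = 1
LCM = 49*156/1 = 7644/1 = 7644

LCM = 7644


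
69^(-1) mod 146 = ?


Use the extended Euclidean algorithm on (146, 69); each row r = 146*s + 69*t:
r=146, s=1, t=0
r=69, s=0, t=1
q=2: r=8, s=1, t=-2   [146*(1) + 69*(-2) = 8]
q=8: r=5, s=-8, t=17   [146*(-8) + 69*(17) = 5]
q=1: r=3, s=9, t=-19   [146*(9) + 69*(-19) = 3]
q=1: r=2, s=-17, t=36   [146*(-17) + 69*(36) = 2]
q=1: r=1, s=26, t=-55   [146*(26) + 69*(-55) = 1]
q=2: r=0, s=-69, t=146   [146*(-69) + 69*(146) = 0]
GCD = 1 with t = -55, so 69*(-55) ≡ 1 (mod 146)
Inverse = -55 mod 146 = 91
Check: 69 * 91 = 6279 ≡ 1 (mod 146)

69^(-1) ≡ 91 (mod 146)


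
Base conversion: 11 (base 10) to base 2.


11 (base 10) = 11 (decimal)
11 (decimal) = 1011 (base 2)


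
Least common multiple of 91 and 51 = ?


GCD(91, 51) = 1
LCM = 91*51/1 = 4641/1 = 4641

LCM = 4641


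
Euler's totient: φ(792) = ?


792 = 2^3 × 3^2 × 11
Prime factors: 2, 3, 11
φ(792) = 792 × (1-1/2) × (1-1/3) × (1-1/11)
= 792 × 1/2 × 2/3 × 10/11 = 240

φ(792) = 240


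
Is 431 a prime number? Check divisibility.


Check divisors up to sqrt(431) = 20.7605
No divisors found.
431 is prime.

Yes, 431 is prime


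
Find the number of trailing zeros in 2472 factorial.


floor(2472/5) = 494
floor(2472/25) = 98
floor(2472/125) = 19
floor(2472/625) = 3
Total = 614

614 trailing zeros


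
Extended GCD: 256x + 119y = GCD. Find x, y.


Tabular extended Euclidean (each row: r = 256*s + 119*t):
r=256, s=1, t=0
r=119, s=0, t=1
q=2: r=18, s=1, t=-2   [256*(1) + 119*(-2) = 18]
q=6: r=11, s=-6, t=13   [256*(-6) + 119*(13) = 11]
q=1: r=7, s=7, t=-15   [256*(7) + 119*(-15) = 7]
q=1: r=4, s=-13, t=28   [256*(-13) + 119*(28) = 4]
q=1: r=3, s=20, t=-43   [256*(20) + 119*(-43) = 3]
q=1: r=1, s=-33, t=71   [256*(-33) + 119*(71) = 1]
q=3: r=0, s=119, t=-256   [256*(119) + 119*(-256) = 0]
GCD = 1; from the row with r=1: x=-33, y=71
Check: 256*(-33) + 119*(71) = -8448 + 8449 = 1

GCD = 1, x = -33, y = 71


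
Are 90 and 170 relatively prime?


Euclidean algorithm:
170 = 1 * 90 + 80
90 = 1 * 80 + 10
80 = 8 * 10 + 0
GCD(90, 170) = 10

No, not coprime (GCD = 10)


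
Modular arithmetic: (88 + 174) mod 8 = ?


88 + 174 = 262
262 mod 8 = 6


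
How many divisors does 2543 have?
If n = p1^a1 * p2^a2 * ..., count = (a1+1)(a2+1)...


2543 = 2543^1
d(2543) = (1+1) = 2

2 divisors


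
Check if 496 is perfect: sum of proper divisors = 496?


Proper divisors of 496: 1, 2, 4, 8, 16, 31, 62, 124, 248
Sum = 1 + 2 + 4 + 8 + 16 + 31 + 62 + 124 + 248 = 496

Yes, 496 is perfect (496 = 496)


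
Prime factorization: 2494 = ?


2494 / 2 = 1247
1247 / 29 = 43
43 / 43 = 1
2494 = 2 × 29 × 43


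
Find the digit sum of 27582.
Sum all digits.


2 + 7 + 5 + 8 + 2 = 24


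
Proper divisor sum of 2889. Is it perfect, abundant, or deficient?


Proper divisors: 1, 3, 9, 27, 107, 321, 963
Sum = 1 + 3 + 9 + 27 + 107 + 321 + 963 = 1431
1431 < 2889 → deficient

s(2889) = 1431 (deficient)


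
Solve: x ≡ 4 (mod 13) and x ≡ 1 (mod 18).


M = 13*18 = 234
M1 = M/13 = 18, M2 = M/18 = 13
M1^(-1) mod 13 = 8, M2^(-1) mod 18 = 7
x = 4*18*8 + 1*13*7 = 667
667 mod 234 = 199
Check: 199 mod 13 = 4 ✓, 199 mod 18 = 1 ✓

x ≡ 199 (mod 234)


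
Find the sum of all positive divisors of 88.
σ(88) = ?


Divisors of 88: 1, 2, 4, 8, 11, 22, 44, 88
Sum = 1 + 2 + 4 + 8 + 11 + 22 + 44 + 88 = 180

σ(88) = 180


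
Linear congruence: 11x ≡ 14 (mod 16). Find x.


GCD(11, 16) = 1, unique solution
a^(-1) mod 16 = 3
x = 3 * 14 mod 16 = 10

x ≡ 10 (mod 16)


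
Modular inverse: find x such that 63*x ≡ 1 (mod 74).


Use the extended Euclidean algorithm on (74, 63); each row r = 74*s + 63*t:
r=74, s=1, t=0
r=63, s=0, t=1
q=1: r=11, s=1, t=-1   [74*(1) + 63*(-1) = 11]
q=5: r=8, s=-5, t=6   [74*(-5) + 63*(6) = 8]
q=1: r=3, s=6, t=-7   [74*(6) + 63*(-7) = 3]
q=2: r=2, s=-17, t=20   [74*(-17) + 63*(20) = 2]
q=1: r=1, s=23, t=-27   [74*(23) + 63*(-27) = 1]
q=2: r=0, s=-63, t=74   [74*(-63) + 63*(74) = 0]
GCD = 1 with t = -27, so 63*(-27) ≡ 1 (mod 74)
Inverse = -27 mod 74 = 47
Check: 63 * 47 = 2961 ≡ 1 (mod 74)

63^(-1) ≡ 47 (mod 74)


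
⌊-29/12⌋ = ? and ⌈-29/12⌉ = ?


-29/12 = -2.4167
floor = -3
ceil = -2

floor = -3, ceil = -2


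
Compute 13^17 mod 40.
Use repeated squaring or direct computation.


13^1 mod 40 = 13
13^2 mod 40 = 9
13^3 mod 40 = 37
13^4 mod 40 = 1
13^5 mod 40 = 13
13^6 mod 40 = 9
13^7 mod 40 = 37
13^8 mod 40 = 1
13^9 mod 40 = 13
13^10 mod 40 = 9
13^11 mod 40 = 37
13^12 mod 40 = 1
13^13 mod 40 = 13
13^14 mod 40 = 9
13^15 mod 40 = 37
13^16 mod 40 = 1
13^17 mod 40 = 13


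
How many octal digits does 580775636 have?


580775636 in base 8 = 4247367324
Number of digits = 10

10 digits (base 8)


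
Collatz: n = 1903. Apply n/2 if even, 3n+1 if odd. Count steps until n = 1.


1903 → 5710 → 2855 → 8566 → 4283 → 12850 → 6425 → 19276 → 9638 → 4819 → 14458 → 7229 → 21688 → 10844 → 5422 → 2711 → 8134 → 4067 → 12202 → 6101 → 18304 → 9152 → 4576 → 2288 → 1144 → 572 → 286 → 143 → 430 → 215 → 646 → 323 → 970 → 485 → 1456 → 728 → 364 → 182 → 91 → 274 → 137 → 412 → 206 → 103 → 310 → 155 → 466 → 233 → 700 → 350 → 175 → 526 → 263 → 790 → 395 → 1186 → 593 → 1780 → 890 → 445 → 1336 → 668 → 334 → 167 → 502 → 251 → 754 → 377 → 1132 → 566 → 283 → 850 → 425 → 1276 → 638 → 319 → 958 → 479 → 1438 → 719 → 2158 → 1079 → 3238 → 1619 → 4858 → 2429 → 7288 → 3644 → 1822 → 911 → 2734 → 1367 → 4102 → 2051 → 6154 → 3077 → 9232 → 4616 → 2308 → 1154 → 577 → 1732 → 866 → 433 → 1300 → 650 → 325 → 976 → 488 → 244 → 122 → 61 → 184 → 92 → 46 → 23 → 70 → 35 → 106 → 53 → 160 → 80 → 40 → 20 → 10 → 5 → 16 → 8 → 4 → 2 → 1
Total steps = 130

130 steps


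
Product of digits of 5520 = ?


5 × 5 × 2 × 0 = 0


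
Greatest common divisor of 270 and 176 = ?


270 = 1 * 176 + 94
176 = 1 * 94 + 82
94 = 1 * 82 + 12
82 = 6 * 12 + 10
12 = 1 * 10 + 2
10 = 5 * 2 + 0
GCD = 2


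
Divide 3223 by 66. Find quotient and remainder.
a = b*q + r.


3223 = 66 * 48 + 55
Check: 3168 + 55 = 3223

q = 48, r = 55


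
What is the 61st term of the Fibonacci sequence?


Sequence: 1, 1, 2, 3, 5, 8, 13, 21, 34, 55, 89, 144, 233, 377, 610, 987, 1597, 2584, 4181, 6765, 10946, 17711, 28657, 46368, 75025, 121393, 196418, 317811, 514229, 832040, 1346269, 2178309, 3524578, 5702887, 9227465, 14930352, 24157817, 39088169, 63245986, 102334155, 165580141, 267914296, 433494437, 701408733, 1134903170, 1836311903, 2971215073, 4807526976, 7778742049, 12586269025, 20365011074, 32951280099, 53316291173, 86267571272, 139583862445, 225851433717, 365435296162, 591286729879, 956722026041, 1548008755920, 2504730781961
F(61) = 2504730781961


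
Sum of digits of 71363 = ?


7 + 1 + 3 + 6 + 3 = 20


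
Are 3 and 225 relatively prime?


Euclidean algorithm:
225 = 75 * 3 + 0
GCD(3, 225) = 3

No, not coprime (GCD = 3)


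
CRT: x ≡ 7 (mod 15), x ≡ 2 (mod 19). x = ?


M = 15*19 = 285
M1 = M/15 = 19, M2 = M/19 = 15
M1^(-1) mod 15 = 4, M2^(-1) mod 19 = 14
x = 7*19*4 + 2*15*14 = 952
952 mod 285 = 97
Check: 97 mod 15 = 7 ✓, 97 mod 19 = 2 ✓

x ≡ 97 (mod 285)


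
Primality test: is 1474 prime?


1474 / 2 = 737 (exact division)
1474 is NOT prime.

No, 1474 is not prime


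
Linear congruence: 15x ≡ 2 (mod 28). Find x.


GCD(15, 28) = 1, unique solution
a^(-1) mod 28 = 15
x = 15 * 2 mod 28 = 2

x ≡ 2 (mod 28)


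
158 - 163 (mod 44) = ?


158 - 163 = -5
-5 mod 44 = 39


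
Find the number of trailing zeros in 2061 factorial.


floor(2061/5) = 412
floor(2061/25) = 82
floor(2061/125) = 16
floor(2061/625) = 3
Total = 513

513 trailing zeros


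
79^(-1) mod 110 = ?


Use the extended Euclidean algorithm on (110, 79); each row r = 110*s + 79*t:
r=110, s=1, t=0
r=79, s=0, t=1
q=1: r=31, s=1, t=-1   [110*(1) + 79*(-1) = 31]
q=2: r=17, s=-2, t=3   [110*(-2) + 79*(3) = 17]
q=1: r=14, s=3, t=-4   [110*(3) + 79*(-4) = 14]
q=1: r=3, s=-5, t=7   [110*(-5) + 79*(7) = 3]
q=4: r=2, s=23, t=-32   [110*(23) + 79*(-32) = 2]
q=1: r=1, s=-28, t=39   [110*(-28) + 79*(39) = 1]
q=2: r=0, s=79, t=-110   [110*(79) + 79*(-110) = 0]
GCD = 1 with t = 39, so 79*(39) ≡ 1 (mod 110)
Inverse = 39 mod 110 = 39
Check: 79 * 39 = 3081 ≡ 1 (mod 110)

79^(-1) ≡ 39 (mod 110)


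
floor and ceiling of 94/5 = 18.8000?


94/5 = 18.8000
floor = 18
ceil = 19

floor = 18, ceil = 19


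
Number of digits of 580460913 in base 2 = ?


580460913 in base 2 = 100010100110010010000101110001
Number of digits = 30

30 digits (base 2)


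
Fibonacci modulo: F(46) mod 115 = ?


F(k) mod 115 for k=1..46:
1, 1, 2, 3, 5, 8, 13, 21, 34, 55, 89, 29, 3, 32, 35, 67, 102, 54, 41, 95, 21, 1, 22, 23, 45, 68, 113, 66, 64, 15, 79, 94, 58, 37, 95, 17, 112, 14, 11, 25, 36, 61, 97, 43, 25, 68
F(46) mod 115 = 68


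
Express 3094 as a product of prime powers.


3094 / 2 = 1547
1547 / 7 = 221
221 / 13 = 17
17 / 17 = 1
3094 = 2 × 7 × 13 × 17


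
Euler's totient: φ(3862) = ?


3862 = 2 × 1931
Prime factors: 2, 1931
φ(3862) = 3862 × (1-1/2) × (1-1/1931)
= 3862 × 1/2 × 1930/1931 = 1930

φ(3862) = 1930


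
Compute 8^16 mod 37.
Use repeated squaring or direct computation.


8^1 mod 37 = 8
8^2 mod 37 = 27
8^3 mod 37 = 31
8^4 mod 37 = 26
8^5 mod 37 = 23
8^6 mod 37 = 36
8^7 mod 37 = 29
8^8 mod 37 = 10
8^9 mod 37 = 6
8^10 mod 37 = 11
8^11 mod 37 = 14
8^12 mod 37 = 1
8^13 mod 37 = 8
8^14 mod 37 = 27
8^15 mod 37 = 31
8^16 mod 37 = 26


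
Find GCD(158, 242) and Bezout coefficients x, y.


Tabular extended Euclidean (each row: r = 158*s + 242*t):
r=158, s=1, t=0
r=242, s=0, t=1
q=0: r=158, s=1, t=0   [158*(1) + 242*(0) = 158]
q=1: r=84, s=-1, t=1   [158*(-1) + 242*(1) = 84]
q=1: r=74, s=2, t=-1   [158*(2) + 242*(-1) = 74]
q=1: r=10, s=-3, t=2   [158*(-3) + 242*(2) = 10]
q=7: r=4, s=23, t=-15   [158*(23) + 242*(-15) = 4]
q=2: r=2, s=-49, t=32   [158*(-49) + 242*(32) = 2]
q=2: r=0, s=121, t=-79   [158*(121) + 242*(-79) = 0]
GCD = 2; from the row with r=2: x=-49, y=32
Check: 158*(-49) + 242*(32) = -7742 + 7744 = 2

GCD = 2, x = -49, y = 32


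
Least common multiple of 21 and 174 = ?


GCD(21, 174) = 3
LCM = 21*174/3 = 3654/3 = 1218

LCM = 1218


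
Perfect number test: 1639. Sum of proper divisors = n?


Proper divisors of 1639: 1, 11, 149
Sum = 1 + 11 + 149 = 161

No, 1639 is not perfect (161 ≠ 1639)


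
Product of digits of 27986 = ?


2 × 7 × 9 × 8 × 6 = 6048


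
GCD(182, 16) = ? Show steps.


182 = 11 * 16 + 6
16 = 2 * 6 + 4
6 = 1 * 4 + 2
4 = 2 * 2 + 0
GCD = 2


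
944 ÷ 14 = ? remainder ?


944 = 14 * 67 + 6
Check: 938 + 6 = 944

q = 67, r = 6


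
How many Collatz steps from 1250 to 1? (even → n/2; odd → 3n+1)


1250 → 625 → 1876 → 938 → 469 → 1408 → 704 → 352 → 176 → 88 → 44 → 22 → 11 → 34 → 17 → 52 → 26 → 13 → 40 → 20 → 10 → 5 → 16 → 8 → 4 → 2 → 1
Total steps = 26

26 steps


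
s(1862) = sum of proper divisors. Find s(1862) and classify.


Proper divisors: 1, 2, 7, 14, 19, 38, 49, 98, 133, 266, 931
Sum = 1 + 2 + 7 + 14 + 19 + 38 + 49 + 98 + 133 + 266 + 931 = 1558
1558 < 1862 → deficient

s(1862) = 1558 (deficient)


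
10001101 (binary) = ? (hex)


10001101 (base 2) = 141 (decimal)
141 (decimal) = 8D (base 16)


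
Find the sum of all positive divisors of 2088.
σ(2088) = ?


Divisors of 2088: 1, 2, 3, 4, 6, 8, 9, 12, 18, 24, 29, 36, 58, 72, 87, 116, 174, 232, 261, 348, 522, 696, 1044, 2088
Sum = 1 + 2 + 3 + 4 + 6 + 8 + 9 + 12 + 18 + 24 + 29 + 36 + 58 + 72 + 87 + 116 + 174 + 232 + 261 + 348 + 522 + 696 + 1044 + 2088 = 5850

σ(2088) = 5850


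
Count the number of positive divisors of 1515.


1515 = 3^1 × 5^1 × 101^1
d(1515) = (1+1) × (1+1) × (1+1) = 8

8 divisors


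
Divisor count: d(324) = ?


324 = 2^2 × 3^4
d(324) = (2+1) × (4+1) = 15

15 divisors


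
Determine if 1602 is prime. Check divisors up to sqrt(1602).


1602 / 2 = 801 (exact division)
1602 is NOT prime.

No, 1602 is not prime


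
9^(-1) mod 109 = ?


Use the extended Euclidean algorithm on (109, 9); each row r = 109*s + 9*t:
r=109, s=1, t=0
r=9, s=0, t=1
q=12: r=1, s=1, t=-12   [109*(1) + 9*(-12) = 1]
q=9: r=0, s=-9, t=109   [109*(-9) + 9*(109) = 0]
GCD = 1 with t = -12, so 9*(-12) ≡ 1 (mod 109)
Inverse = -12 mod 109 = 97
Check: 9 * 97 = 873 ≡ 1 (mod 109)

9^(-1) ≡ 97 (mod 109)


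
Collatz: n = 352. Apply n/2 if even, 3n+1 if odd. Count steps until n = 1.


352 → 176 → 88 → 44 → 22 → 11 → 34 → 17 → 52 → 26 → 13 → 40 → 20 → 10 → 5 → 16 → 8 → 4 → 2 → 1
Total steps = 19

19 steps


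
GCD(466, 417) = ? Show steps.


466 = 1 * 417 + 49
417 = 8 * 49 + 25
49 = 1 * 25 + 24
25 = 1 * 24 + 1
24 = 24 * 1 + 0
GCD = 1


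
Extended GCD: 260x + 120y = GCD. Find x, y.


Tabular extended Euclidean (each row: r = 260*s + 120*t):
r=260, s=1, t=0
r=120, s=0, t=1
q=2: r=20, s=1, t=-2   [260*(1) + 120*(-2) = 20]
q=6: r=0, s=-6, t=13   [260*(-6) + 120*(13) = 0]
GCD = 20; from the row with r=20: x=1, y=-2
Check: 260*(1) + 120*(-2) = 260 - 240 = 20

GCD = 20, x = 1, y = -2


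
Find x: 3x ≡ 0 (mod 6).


GCD(3, 6) = 3 divides 0
Divide: 1x ≡ 0 (mod 2)
x ≡ 0 (mod 2)


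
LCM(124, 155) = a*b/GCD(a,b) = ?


GCD(124, 155) = 31
LCM = 124*155/31 = 19220/31 = 620

LCM = 620


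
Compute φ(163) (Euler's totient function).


163 = 163
Prime factors: 163
φ(163) = 163 × (1-1/163)
= 163 × 162/163 = 162

φ(163) = 162


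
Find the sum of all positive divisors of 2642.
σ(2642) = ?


Divisors of 2642: 1, 2, 1321, 2642
Sum = 1 + 2 + 1321 + 2642 = 3966

σ(2642) = 3966


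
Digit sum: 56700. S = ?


5 + 6 + 7 + 0 + 0 = 18


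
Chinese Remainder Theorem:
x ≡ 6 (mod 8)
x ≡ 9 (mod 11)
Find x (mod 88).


M = 8*11 = 88
M1 = M/8 = 11, M2 = M/11 = 8
M1^(-1) mod 8 = 3, M2^(-1) mod 11 = 7
x = 6*11*3 + 9*8*7 = 702
702 mod 88 = 86
Check: 86 mod 8 = 6 ✓, 86 mod 11 = 9 ✓

x ≡ 86 (mod 88)


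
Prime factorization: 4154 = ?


4154 / 2 = 2077
2077 / 31 = 67
67 / 67 = 1
4154 = 2 × 31 × 67


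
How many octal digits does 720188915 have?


720188915 in base 8 = 5273232763
Number of digits = 10

10 digits (base 8)


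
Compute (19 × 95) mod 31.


19 × 95 = 1805
1805 mod 31 = 7


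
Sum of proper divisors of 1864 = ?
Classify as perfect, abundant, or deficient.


Proper divisors: 1, 2, 4, 8, 233, 466, 932
Sum = 1 + 2 + 4 + 8 + 233 + 466 + 932 = 1646
1646 < 1864 → deficient

s(1864) = 1646 (deficient)


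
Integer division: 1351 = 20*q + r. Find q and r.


1351 = 20 * 67 + 11
Check: 1340 + 11 = 1351

q = 67, r = 11


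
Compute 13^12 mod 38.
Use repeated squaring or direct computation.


13^1 mod 38 = 13
13^2 mod 38 = 17
13^3 mod 38 = 31
13^4 mod 38 = 23
13^5 mod 38 = 33
13^6 mod 38 = 11
13^7 mod 38 = 29
13^8 mod 38 = 35
13^9 mod 38 = 37
13^10 mod 38 = 25
13^11 mod 38 = 21
13^12 mod 38 = 7


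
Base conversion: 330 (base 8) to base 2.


330 (base 8) = 216 (decimal)
216 (decimal) = 11011000 (base 2)


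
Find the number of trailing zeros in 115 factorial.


floor(115/5) = 23
floor(115/25) = 4
Total = 27

27 trailing zeros


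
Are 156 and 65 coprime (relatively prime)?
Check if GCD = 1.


Euclidean algorithm:
156 = 2 * 65 + 26
65 = 2 * 26 + 13
26 = 2 * 13 + 0
GCD(156, 65) = 13

No, not coprime (GCD = 13)


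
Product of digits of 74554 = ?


7 × 4 × 5 × 5 × 4 = 2800


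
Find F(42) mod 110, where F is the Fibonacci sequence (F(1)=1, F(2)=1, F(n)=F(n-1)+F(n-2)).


F(k) mod 110 for k=1..42:
1, 1, 2, 3, 5, 8, 13, 21, 34, 55, 89, 34, 13, 47, 60, 107, 57, 54, 1, 55, 56, 1, 57, 58, 5, 63, 68, 21, 89, 0, 89, 89, 68, 47, 5, 52, 57, 109, 56, 55, 1, 56
F(42) mod 110 = 56


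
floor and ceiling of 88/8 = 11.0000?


88/8 = 11.0000
floor = 11
ceil = 11

floor = 11, ceil = 11


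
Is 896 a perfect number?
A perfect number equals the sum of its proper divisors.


Proper divisors of 896: 1, 2, 4, 7, 8, 14, 16, 28, 32, 56, 64, 112, 128, 224, 448
Sum = 1 + 2 + 4 + 7 + 8 + 14 + 16 + 28 + 32 + 56 + 64 + 112 + 128 + 224 + 448 = 1144

No, 896 is not perfect (1144 ≠ 896)


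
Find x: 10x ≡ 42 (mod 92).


GCD(10, 92) = 2 divides 42
Divide: 5x ≡ 21 (mod 46)
x ≡ 41 (mod 46)


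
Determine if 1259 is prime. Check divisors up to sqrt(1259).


Check divisors up to sqrt(1259) = 35.4824
No divisors found.
1259 is prime.

Yes, 1259 is prime


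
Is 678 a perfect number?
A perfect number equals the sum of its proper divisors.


Proper divisors of 678: 1, 2, 3, 6, 113, 226, 339
Sum = 1 + 2 + 3 + 6 + 113 + 226 + 339 = 690

No, 678 is not perfect (690 ≠ 678)


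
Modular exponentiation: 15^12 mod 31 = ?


15^1 mod 31 = 15
15^2 mod 31 = 8
15^3 mod 31 = 27
15^4 mod 31 = 2
15^5 mod 31 = 30
15^6 mod 31 = 16
15^7 mod 31 = 23
15^8 mod 31 = 4
15^9 mod 31 = 29
15^10 mod 31 = 1
15^11 mod 31 = 15
15^12 mod 31 = 8


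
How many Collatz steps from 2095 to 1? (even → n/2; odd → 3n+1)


2095 → 6286 → 3143 → 9430 → 4715 → 14146 → 7073 → 21220 → 10610 → 5305 → 15916 → 7958 → 3979 → 11938 → 5969 → 17908 → 8954 → 4477 → 13432 → 6716 → 3358 → 1679 → 5038 → 2519 → 7558 → 3779 → 11338 → 5669 → 17008 → 8504 → 4252 → 2126 → 1063 → 3190 → 1595 → 4786 → 2393 → 7180 → 3590 → 1795 → 5386 → 2693 → 8080 → 4040 → 2020 → 1010 → 505 → 1516 → 758 → 379 → 1138 → 569 → 1708 → 854 → 427 → 1282 → 641 → 1924 → 962 → 481 → 1444 → 722 → 361 → 1084 → 542 → 271 → 814 → 407 → 1222 → 611 → 1834 → 917 → 2752 → 1376 → 688 → 344 → 172 → 86 → 43 → 130 → 65 → 196 → 98 → 49 → 148 → 74 → 37 → 112 → 56 → 28 → 14 → 7 → 22 → 11 → 34 → 17 → 52 → 26 → 13 → 40 → 20 → 10 → 5 → 16 → 8 → 4 → 2 → 1
Total steps = 107

107 steps


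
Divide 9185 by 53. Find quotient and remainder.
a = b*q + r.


9185 = 53 * 173 + 16
Check: 9169 + 16 = 9185

q = 173, r = 16


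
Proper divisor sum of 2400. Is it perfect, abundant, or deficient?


Proper divisors: 1, 2, 3, 4, 5, 6, 8, 10, 12, 15, 16, 20, 24, 25, 30, 32, 40, 48, 50, 60, 75, 80, 96, 100, 120, 150, 160, 200, 240, 300, 400, 480, 600, 800, 1200
Sum = 1 + 2 + 3 + 4 + 5 + 6 + 8 + 10 + 12 + 15 + 16 + 20 + 24 + 25 + 30 + 32 + 40 + 48 + 50 + 60 + 75 + 80 + 96 + 100 + 120 + 150 + 160 + 200 + 240 + 300 + 400 + 480 + 600 + 800 + 1200 = 5412
5412 > 2400 → abundant

s(2400) = 5412 (abundant)


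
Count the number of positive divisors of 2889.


2889 = 3^3 × 107^1
d(2889) = (3+1) × (1+1) = 8

8 divisors


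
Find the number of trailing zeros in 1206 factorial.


floor(1206/5) = 241
floor(1206/25) = 48
floor(1206/125) = 9
floor(1206/625) = 1
Total = 299

299 trailing zeros


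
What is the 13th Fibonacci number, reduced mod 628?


F(k) mod 628 for k=1..13:
1, 1, 2, 3, 5, 8, 13, 21, 34, 55, 89, 144, 233
F(13) mod 628 = 233


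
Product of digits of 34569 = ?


3 × 4 × 5 × 6 × 9 = 3240


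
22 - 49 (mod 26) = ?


22 - 49 = -27
-27 mod 26 = 25


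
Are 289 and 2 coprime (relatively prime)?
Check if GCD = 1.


Euclidean algorithm:
289 = 144 * 2 + 1
2 = 2 * 1 + 0
GCD(289, 2) = 1

Yes, coprime (GCD = 1)


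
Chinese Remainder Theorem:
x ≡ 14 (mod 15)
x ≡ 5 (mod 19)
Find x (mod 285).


M = 15*19 = 285
M1 = M/15 = 19, M2 = M/19 = 15
M1^(-1) mod 15 = 4, M2^(-1) mod 19 = 14
x = 14*19*4 + 5*15*14 = 2114
2114 mod 285 = 119
Check: 119 mod 15 = 14 ✓, 119 mod 19 = 5 ✓

x ≡ 119 (mod 285)


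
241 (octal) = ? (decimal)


241 (base 8) = 161 (decimal)
161 (decimal) = 161 (base 10)


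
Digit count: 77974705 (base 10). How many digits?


77974705 has 8 digits in base 10
floor(log10(77974705)) + 1 = floor(7.8920) + 1 = 8

8 digits (base 10)


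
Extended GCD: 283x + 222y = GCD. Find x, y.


Tabular extended Euclidean (each row: r = 283*s + 222*t):
r=283, s=1, t=0
r=222, s=0, t=1
q=1: r=61, s=1, t=-1   [283*(1) + 222*(-1) = 61]
q=3: r=39, s=-3, t=4   [283*(-3) + 222*(4) = 39]
q=1: r=22, s=4, t=-5   [283*(4) + 222*(-5) = 22]
q=1: r=17, s=-7, t=9   [283*(-7) + 222*(9) = 17]
q=1: r=5, s=11, t=-14   [283*(11) + 222*(-14) = 5]
q=3: r=2, s=-40, t=51   [283*(-40) + 222*(51) = 2]
q=2: r=1, s=91, t=-116   [283*(91) + 222*(-116) = 1]
q=2: r=0, s=-222, t=283   [283*(-222) + 222*(283) = 0]
GCD = 1; from the row with r=1: x=91, y=-116
Check: 283*(91) + 222*(-116) = 25753 - 25752 = 1

GCD = 1, x = 91, y = -116


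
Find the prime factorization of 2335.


2335 / 5 = 467
467 / 467 = 1
2335 = 5 × 467


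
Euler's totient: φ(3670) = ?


3670 = 2 × 5 × 367
Prime factors: 2, 5, 367
φ(3670) = 3670 × (1-1/2) × (1-1/5) × (1-1/367)
= 3670 × 1/2 × 4/5 × 366/367 = 1464

φ(3670) = 1464


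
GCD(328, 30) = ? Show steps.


328 = 10 * 30 + 28
30 = 1 * 28 + 2
28 = 14 * 2 + 0
GCD = 2


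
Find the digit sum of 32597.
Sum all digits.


3 + 2 + 5 + 9 + 7 = 26


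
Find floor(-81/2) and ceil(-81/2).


-81/2 = -40.5000
floor = -41
ceil = -40

floor = -41, ceil = -40


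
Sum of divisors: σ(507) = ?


Divisors of 507: 1, 3, 13, 39, 169, 507
Sum = 1 + 3 + 13 + 39 + 169 + 507 = 732

σ(507) = 732


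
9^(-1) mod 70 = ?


Use the extended Euclidean algorithm on (70, 9); each row r = 70*s + 9*t:
r=70, s=1, t=0
r=9, s=0, t=1
q=7: r=7, s=1, t=-7   [70*(1) + 9*(-7) = 7]
q=1: r=2, s=-1, t=8   [70*(-1) + 9*(8) = 2]
q=3: r=1, s=4, t=-31   [70*(4) + 9*(-31) = 1]
q=2: r=0, s=-9, t=70   [70*(-9) + 9*(70) = 0]
GCD = 1 with t = -31, so 9*(-31) ≡ 1 (mod 70)
Inverse = -31 mod 70 = 39
Check: 9 * 39 = 351 ≡ 1 (mod 70)

9^(-1) ≡ 39 (mod 70)


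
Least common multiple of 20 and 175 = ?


GCD(20, 175) = 5
LCM = 20*175/5 = 3500/5 = 700

LCM = 700


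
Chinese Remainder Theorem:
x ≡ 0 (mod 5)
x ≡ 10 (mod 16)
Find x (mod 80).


M = 5*16 = 80
M1 = M/5 = 16, M2 = M/16 = 5
M1^(-1) mod 5 = 1, M2^(-1) mod 16 = 13
x = 0*16*1 + 10*5*13 = 650
650 mod 80 = 10
Check: 10 mod 5 = 0 ✓, 10 mod 16 = 10 ✓

x ≡ 10 (mod 80)


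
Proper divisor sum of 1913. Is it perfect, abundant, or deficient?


Proper divisors: 1
Sum = 1 = 1
1 < 1913 → deficient

s(1913) = 1 (deficient)


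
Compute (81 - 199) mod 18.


81 - 199 = -118
-118 mod 18 = 8


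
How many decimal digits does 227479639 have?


227479639 has 9 digits in base 10
floor(log10(227479639)) + 1 = floor(8.3569) + 1 = 9

9 digits (base 10)


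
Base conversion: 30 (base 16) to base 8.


30 (base 16) = 48 (decimal)
48 (decimal) = 60 (base 8)


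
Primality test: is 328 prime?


328 / 2 = 164 (exact division)
328 is NOT prime.

No, 328 is not prime


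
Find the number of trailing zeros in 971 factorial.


floor(971/5) = 194
floor(971/25) = 38
floor(971/125) = 7
floor(971/625) = 1
Total = 240

240 trailing zeros


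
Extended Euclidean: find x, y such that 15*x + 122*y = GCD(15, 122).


Tabular extended Euclidean (each row: r = 15*s + 122*t):
r=15, s=1, t=0
r=122, s=0, t=1
q=0: r=15, s=1, t=0   [15*(1) + 122*(0) = 15]
q=8: r=2, s=-8, t=1   [15*(-8) + 122*(1) = 2]
q=7: r=1, s=57, t=-7   [15*(57) + 122*(-7) = 1]
q=2: r=0, s=-122, t=15   [15*(-122) + 122*(15) = 0]
GCD = 1; from the row with r=1: x=57, y=-7
Check: 15*(57) + 122*(-7) = 855 - 854 = 1

GCD = 1, x = 57, y = -7


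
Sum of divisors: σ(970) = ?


Divisors of 970: 1, 2, 5, 10, 97, 194, 485, 970
Sum = 1 + 2 + 5 + 10 + 97 + 194 + 485 + 970 = 1764

σ(970) = 1764


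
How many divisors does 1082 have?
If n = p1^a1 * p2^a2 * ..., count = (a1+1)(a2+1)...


1082 = 2^1 × 541^1
d(1082) = (1+1) × (1+1) = 4

4 divisors


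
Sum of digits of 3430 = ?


3 + 4 + 3 + 0 = 10


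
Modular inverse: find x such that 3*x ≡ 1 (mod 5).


Use the extended Euclidean algorithm on (5, 3); each row r = 5*s + 3*t:
r=5, s=1, t=0
r=3, s=0, t=1
q=1: r=2, s=1, t=-1   [5*(1) + 3*(-1) = 2]
q=1: r=1, s=-1, t=2   [5*(-1) + 3*(2) = 1]
q=2: r=0, s=3, t=-5   [5*(3) + 3*(-5) = 0]
GCD = 1 with t = 2, so 3*(2) ≡ 1 (mod 5)
Inverse = 2 mod 5 = 2
Check: 3 * 2 = 6 ≡ 1 (mod 5)

3^(-1) ≡ 2 (mod 5)
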